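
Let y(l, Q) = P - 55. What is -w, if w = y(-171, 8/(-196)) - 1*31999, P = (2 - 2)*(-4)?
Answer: 32054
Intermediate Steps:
P = 0 (P = 0*(-4) = 0)
y(l, Q) = -55 (y(l, Q) = 0 - 55 = -55)
w = -32054 (w = -55 - 1*31999 = -55 - 31999 = -32054)
-w = -1*(-32054) = 32054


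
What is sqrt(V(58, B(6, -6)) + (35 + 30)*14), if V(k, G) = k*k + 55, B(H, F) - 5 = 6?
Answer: 3*sqrt(481) ≈ 65.795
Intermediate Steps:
B(H, F) = 11 (B(H, F) = 5 + 6 = 11)
V(k, G) = 55 + k**2 (V(k, G) = k**2 + 55 = 55 + k**2)
sqrt(V(58, B(6, -6)) + (35 + 30)*14) = sqrt((55 + 58**2) + (35 + 30)*14) = sqrt((55 + 3364) + 65*14) = sqrt(3419 + 910) = sqrt(4329) = 3*sqrt(481)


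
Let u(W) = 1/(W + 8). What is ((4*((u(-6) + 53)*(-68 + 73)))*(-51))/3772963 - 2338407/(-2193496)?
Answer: 511942589013/486822308744 ≈ 1.0516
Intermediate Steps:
u(W) = 1/(8 + W)
((4*((u(-6) + 53)*(-68 + 73)))*(-51))/3772963 - 2338407/(-2193496) = ((4*((1/(8 - 6) + 53)*(-68 + 73)))*(-51))/3772963 - 2338407/(-2193496) = ((4*((1/2 + 53)*5))*(-51))*(1/3772963) - 2338407*(-1/2193496) = ((4*((1/2 + 53)*5))*(-51))*(1/3772963) + 2338407/2193496 = ((4*((107/2)*5))*(-51))*(1/3772963) + 2338407/2193496 = ((4*(535/2))*(-51))*(1/3772963) + 2338407/2193496 = (1070*(-51))*(1/3772963) + 2338407/2193496 = -54570*1/3772963 + 2338407/2193496 = -3210/221939 + 2338407/2193496 = 511942589013/486822308744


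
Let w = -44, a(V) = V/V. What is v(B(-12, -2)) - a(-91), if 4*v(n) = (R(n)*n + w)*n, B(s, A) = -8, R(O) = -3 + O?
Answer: -89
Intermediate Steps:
a(V) = 1
v(n) = n*(-44 + n*(-3 + n))/4 (v(n) = (((-3 + n)*n - 44)*n)/4 = ((n*(-3 + n) - 44)*n)/4 = ((-44 + n*(-3 + n))*n)/4 = (n*(-44 + n*(-3 + n)))/4 = n*(-44 + n*(-3 + n))/4)
v(B(-12, -2)) - a(-91) = (¼)*(-8)*(-44 - 8*(-3 - 8)) - 1*1 = (¼)*(-8)*(-44 - 8*(-11)) - 1 = (¼)*(-8)*(-44 + 88) - 1 = (¼)*(-8)*44 - 1 = -88 - 1 = -89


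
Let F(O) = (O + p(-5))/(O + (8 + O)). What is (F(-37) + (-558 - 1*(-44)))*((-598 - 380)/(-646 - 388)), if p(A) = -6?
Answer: -5522603/11374 ≈ -485.55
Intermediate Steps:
F(O) = (-6 + O)/(8 + 2*O) (F(O) = (O - 6)/(O + (8 + O)) = (-6 + O)/(8 + 2*O))
(F(-37) + (-558 - 1*(-44)))*((-598 - 380)/(-646 - 388)) = ((-6 - 37)/(2*(4 - 37)) + (-558 - 1*(-44)))*((-598 - 380)/(-646 - 388)) = ((½)*(-43)/(-33) + (-558 + 44))*(-978/(-1034)) = ((½)*(-1/33)*(-43) - 514)*(-978*(-1/1034)) = (43/66 - 514)*(489/517) = -33881/66*489/517 = -5522603/11374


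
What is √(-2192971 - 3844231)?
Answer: I*√6037202 ≈ 2457.1*I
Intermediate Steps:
√(-2192971 - 3844231) = √(-6037202) = I*√6037202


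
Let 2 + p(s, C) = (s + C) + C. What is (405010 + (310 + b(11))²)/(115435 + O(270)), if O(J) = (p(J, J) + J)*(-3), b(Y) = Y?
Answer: 17519/3869 ≈ 4.5280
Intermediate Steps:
p(s, C) = -2 + s + 2*C (p(s, C) = -2 + ((s + C) + C) = -2 + ((C + s) + C) = -2 + (s + 2*C) = -2 + s + 2*C)
O(J) = 6 - 12*J (O(J) = ((-2 + J + 2*J) + J)*(-3) = ((-2 + 3*J) + J)*(-3) = (-2 + 4*J)*(-3) = 6 - 12*J)
(405010 + (310 + b(11))²)/(115435 + O(270)) = (405010 + (310 + 11)²)/(115435 + (6 - 12*270)) = (405010 + 321²)/(115435 + (6 - 3240)) = (405010 + 103041)/(115435 - 3234) = 508051/112201 = 508051*(1/112201) = 17519/3869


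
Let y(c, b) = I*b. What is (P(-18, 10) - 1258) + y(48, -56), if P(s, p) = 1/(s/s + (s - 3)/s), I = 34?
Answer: -41100/13 ≈ -3161.5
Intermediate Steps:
y(c, b) = 34*b
P(s, p) = 1/(1 + (-3 + s)/s)
(P(-18, 10) - 1258) + y(48, -56) = (-18/(-3 + 2*(-18)) - 1258) + 34*(-56) = (-18/(-3 - 36) - 1258) - 1904 = (-18/(-39) - 1258) - 1904 = (-18*(-1/39) - 1258) - 1904 = (6/13 - 1258) - 1904 = -16348/13 - 1904 = -41100/13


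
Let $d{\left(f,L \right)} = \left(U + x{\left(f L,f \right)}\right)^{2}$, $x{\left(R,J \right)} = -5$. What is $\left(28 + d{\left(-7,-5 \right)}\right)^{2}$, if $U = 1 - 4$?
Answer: $8464$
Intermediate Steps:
$U = -3$ ($U = 1 - 4 = -3$)
$d{\left(f,L \right)} = 64$ ($d{\left(f,L \right)} = \left(-3 - 5\right)^{2} = \left(-8\right)^{2} = 64$)
$\left(28 + d{\left(-7,-5 \right)}\right)^{2} = \left(28 + 64\right)^{2} = 92^{2} = 8464$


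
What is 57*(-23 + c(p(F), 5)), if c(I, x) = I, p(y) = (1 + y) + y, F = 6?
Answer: -570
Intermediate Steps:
p(y) = 1 + 2*y
57*(-23 + c(p(F), 5)) = 57*(-23 + (1 + 2*6)) = 57*(-23 + (1 + 12)) = 57*(-23 + 13) = 57*(-10) = -570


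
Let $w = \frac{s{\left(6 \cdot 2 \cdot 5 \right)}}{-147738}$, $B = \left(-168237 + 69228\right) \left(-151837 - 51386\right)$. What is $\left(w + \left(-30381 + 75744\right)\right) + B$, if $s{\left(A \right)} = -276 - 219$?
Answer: $\frac{990876371167185}{49246} \approx 2.0121 \cdot 10^{10}$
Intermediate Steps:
$s{\left(A \right)} = -495$ ($s{\left(A \right)} = -276 - 219 = -495$)
$B = 20120906007$ ($B = \left(-99009\right) \left(-203223\right) = 20120906007$)
$w = \frac{165}{49246}$ ($w = - \frac{495}{-147738} = \left(-495\right) \left(- \frac{1}{147738}\right) = \frac{165}{49246} \approx 0.0033505$)
$\left(w + \left(-30381 + 75744\right)\right) + B = \left(\frac{165}{49246} + \left(-30381 + 75744\right)\right) + 20120906007 = \left(\frac{165}{49246} + 45363\right) + 20120906007 = \frac{2233946463}{49246} + 20120906007 = \frac{990876371167185}{49246}$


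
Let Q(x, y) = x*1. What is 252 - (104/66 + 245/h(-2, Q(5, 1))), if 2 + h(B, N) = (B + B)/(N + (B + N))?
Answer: 11498/33 ≈ 348.42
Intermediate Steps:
Q(x, y) = x
h(B, N) = -2 + 2*B/(B + 2*N) (h(B, N) = -2 + (B + B)/(N + (B + N)) = -2 + (2*B)/(B + 2*N) = -2 + 2*B/(B + 2*N))
252 - (104/66 + 245/h(-2, Q(5, 1))) = 252 - (104/66 + 245/((-4*5/(-2 + 2*5)))) = 252 - (104*(1/66) + 245/((-4*5/(-2 + 10)))) = 252 - (52/33 + 245/((-4*5/8))) = 252 - (52/33 + 245/((-4*5*⅛))) = 252 - (52/33 + 245/(-5/2)) = 252 - (52/33 + 245*(-⅖)) = 252 - (52/33 - 98) = 252 - 1*(-3182/33) = 252 + 3182/33 = 11498/33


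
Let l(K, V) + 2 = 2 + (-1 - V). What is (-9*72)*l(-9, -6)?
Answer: -3240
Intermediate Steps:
l(K, V) = -1 - V (l(K, V) = -2 + (2 + (-1 - V)) = -2 + (1 - V) = -1 - V)
(-9*72)*l(-9, -6) = (-9*72)*(-1 - 1*(-6)) = -648*(-1 + 6) = -648*5 = -3240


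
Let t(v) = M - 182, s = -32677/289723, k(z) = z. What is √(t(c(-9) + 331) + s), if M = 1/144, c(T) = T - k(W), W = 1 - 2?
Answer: I*√2201163582316727/3476676 ≈ 13.495*I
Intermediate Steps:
W = -1
c(T) = 1 + T (c(T) = T - 1*(-1) = T + 1 = 1 + T)
M = 1/144 ≈ 0.0069444
s = -32677/289723 (s = -32677*1/289723 = -32677/289723 ≈ -0.11279)
t(v) = -26207/144 (t(v) = 1/144 - 182 = -26207/144)
√(t(c(-9) + 331) + s) = √(-26207/144 - 32677/289723) = √(-7597476149/41720112) = I*√2201163582316727/3476676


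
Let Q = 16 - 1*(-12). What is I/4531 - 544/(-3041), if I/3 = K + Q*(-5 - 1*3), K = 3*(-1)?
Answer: 393943/13778771 ≈ 0.028591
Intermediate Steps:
Q = 28 (Q = 16 + 12 = 28)
K = -3
I = -681 (I = 3*(-3 + 28*(-5 - 1*3)) = 3*(-3 + 28*(-5 - 3)) = 3*(-3 + 28*(-8)) = 3*(-3 - 224) = 3*(-227) = -681)
I/4531 - 544/(-3041) = -681/4531 - 544/(-3041) = -681*1/4531 - 544*(-1/3041) = -681/4531 + 544/3041 = 393943/13778771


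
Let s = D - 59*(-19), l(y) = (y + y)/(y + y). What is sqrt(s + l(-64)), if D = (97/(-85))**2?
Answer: sqrt(8115859)/85 ≈ 33.516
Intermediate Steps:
D = 9409/7225 (D = (97*(-1/85))**2 = (-97/85)**2 = 9409/7225 ≈ 1.3023)
l(y) = 1 (l(y) = (2*y)/((2*y)) = (2*y)*(1/(2*y)) = 1)
s = 8108634/7225 (s = 9409/7225 - 59*(-19) = 9409/7225 - 1*(-1121) = 9409/7225 + 1121 = 8108634/7225 ≈ 1122.3)
sqrt(s + l(-64)) = sqrt(8108634/7225 + 1) = sqrt(8115859/7225) = sqrt(8115859)/85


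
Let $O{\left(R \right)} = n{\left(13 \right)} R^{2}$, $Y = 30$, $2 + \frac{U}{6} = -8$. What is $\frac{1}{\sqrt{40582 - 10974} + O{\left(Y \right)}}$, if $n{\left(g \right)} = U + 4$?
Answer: $- \frac{6300}{317516299} - \frac{\sqrt{7402}}{1270065196} \approx -1.9909 \cdot 10^{-5}$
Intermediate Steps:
$U = -60$ ($U = -12 + 6 \left(-8\right) = -12 - 48 = -60$)
$n{\left(g \right)} = -56$ ($n{\left(g \right)} = -60 + 4 = -56$)
$O{\left(R \right)} = - 56 R^{2}$
$\frac{1}{\sqrt{40582 - 10974} + O{\left(Y \right)}} = \frac{1}{\sqrt{40582 - 10974} - 56 \cdot 30^{2}} = \frac{1}{\sqrt{29608} - 50400} = \frac{1}{2 \sqrt{7402} - 50400} = \frac{1}{-50400 + 2 \sqrt{7402}}$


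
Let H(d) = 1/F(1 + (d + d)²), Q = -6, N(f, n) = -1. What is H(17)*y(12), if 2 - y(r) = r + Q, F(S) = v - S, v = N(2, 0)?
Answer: 2/579 ≈ 0.0034542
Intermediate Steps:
v = -1
F(S) = -1 - S
y(r) = 8 - r (y(r) = 2 - (r - 6) = 2 - (-6 + r) = 2 + (6 - r) = 8 - r)
H(d) = 1/(-2 - 4*d²) (H(d) = 1/(-1 - (1 + (d + d)²)) = 1/(-1 - (1 + (2*d)²)) = 1/(-1 - (1 + 4*d²)) = 1/(-1 + (-1 - 4*d²)) = 1/(-2 - 4*d²))
H(17)*y(12) = (-1/(2 + 4*17²))*(8 - 1*12) = (-1/(2 + 4*289))*(8 - 12) = -1/(2 + 1156)*(-4) = -1/1158*(-4) = 2/579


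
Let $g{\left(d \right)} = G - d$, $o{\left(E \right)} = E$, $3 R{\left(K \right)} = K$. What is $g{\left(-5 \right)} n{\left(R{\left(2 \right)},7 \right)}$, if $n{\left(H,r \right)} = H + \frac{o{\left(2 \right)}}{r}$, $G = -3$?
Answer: $\frac{40}{21} \approx 1.9048$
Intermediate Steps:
$R{\left(K \right)} = \frac{K}{3}$
$g{\left(d \right)} = -3 - d$
$n{\left(H,r \right)} = H + \frac{2}{r}$
$g{\left(-5 \right)} n{\left(R{\left(2 \right)},7 \right)} = \left(-3 - -5\right) \left(\frac{1}{3} \cdot 2 + \frac{2}{7}\right) = \left(-3 + 5\right) \left(\frac{2}{3} + 2 \cdot \frac{1}{7}\right) = 2 \left(\frac{2}{3} + \frac{2}{7}\right) = 2 \cdot \frac{20}{21} = \frac{40}{21}$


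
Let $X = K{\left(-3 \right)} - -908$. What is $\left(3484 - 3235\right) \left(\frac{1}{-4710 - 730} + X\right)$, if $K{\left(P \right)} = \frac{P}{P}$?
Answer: $\frac{1231294791}{5440} \approx 2.2634 \cdot 10^{5}$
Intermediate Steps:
$K{\left(P \right)} = 1$
$X = 909$ ($X = 1 - -908 = 1 + 908 = 909$)
$\left(3484 - 3235\right) \left(\frac{1}{-4710 - 730} + X\right) = \left(3484 - 3235\right) \left(\frac{1}{-4710 - 730} + 909\right) = 249 \left(\frac{1}{-5440} + 909\right) = 249 \left(- \frac{1}{5440} + 909\right) = 249 \cdot \frac{4944959}{5440} = \frac{1231294791}{5440}$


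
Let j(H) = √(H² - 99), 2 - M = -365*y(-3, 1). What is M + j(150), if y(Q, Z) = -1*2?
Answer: -728 + 3*√2489 ≈ -578.33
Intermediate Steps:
y(Q, Z) = -2
M = -728 (M = 2 - (-365)*(-2) = 2 - 1*730 = 2 - 730 = -728)
j(H) = √(-99 + H²)
M + j(150) = -728 + √(-99 + 150²) = -728 + √(-99 + 22500) = -728 + √22401 = -728 + 3*√2489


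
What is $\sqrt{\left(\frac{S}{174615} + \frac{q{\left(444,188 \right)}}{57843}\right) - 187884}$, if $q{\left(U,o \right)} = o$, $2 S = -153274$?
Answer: $\frac{i \sqrt{236630379921351083241595}}{1122250605} \approx 433.46 i$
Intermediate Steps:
$S = -76637$ ($S = \frac{1}{2} \left(-153274\right) = -76637$)
$\sqrt{\left(\frac{S}{174615} + \frac{q{\left(444,188 \right)}}{57843}\right) - 187884} = \sqrt{\left(- \frac{76637}{174615} + \frac{188}{57843}\right) - 187884} = \sqrt{- \frac{1466695457}{3366751815} - 187884} = \sqrt{- \frac{632560264704917}{3366751815}} = \frac{i \sqrt{236630379921351083241595}}{1122250605}$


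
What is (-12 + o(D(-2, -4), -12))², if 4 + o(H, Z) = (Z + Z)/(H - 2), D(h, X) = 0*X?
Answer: 16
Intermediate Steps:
D(h, X) = 0
o(H, Z) = -4 + 2*Z/(-2 + H) (o(H, Z) = -4 + (Z + Z)/(H - 2) = -4 + (2*Z)/(-2 + H) = -4 + 2*Z/(-2 + H))
(-12 + o(D(-2, -4), -12))² = (-12 + 2*(4 - 12 - 2*0)/(-2 + 0))² = (-12 + 2*(4 - 12 + 0)/(-2))² = (-12 + 2*(-½)*(-8))² = (-12 + 8)² = (-4)² = 16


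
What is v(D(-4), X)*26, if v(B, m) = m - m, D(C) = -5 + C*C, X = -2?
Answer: 0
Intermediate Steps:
D(C) = -5 + C²
v(B, m) = 0
v(D(-4), X)*26 = 0*26 = 0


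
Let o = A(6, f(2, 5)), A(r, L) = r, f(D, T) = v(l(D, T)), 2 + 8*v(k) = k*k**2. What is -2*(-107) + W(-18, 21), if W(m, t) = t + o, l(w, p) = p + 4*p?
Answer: 241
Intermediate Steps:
l(w, p) = 5*p
v(k) = -1/4 + k**3/8 (v(k) = -1/4 + (k*k**2)/8 = -1/4 + k**3/8)
f(D, T) = -1/4 + 125*T**3/8 (f(D, T) = -1/4 + (5*T)**3/8 = -1/4 + (125*T**3)/8 = -1/4 + 125*T**3/8)
o = 6
W(m, t) = 6 + t (W(m, t) = t + 6 = 6 + t)
-2*(-107) + W(-18, 21) = -2*(-107) + (6 + 21) = 214 + 27 = 241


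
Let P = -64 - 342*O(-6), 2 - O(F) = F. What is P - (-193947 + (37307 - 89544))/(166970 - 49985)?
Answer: -327311816/116985 ≈ -2797.9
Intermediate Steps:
O(F) = 2 - F
P = -2800 (P = -64 - 342*(2 - 1*(-6)) = -64 - 342*(2 + 6) = -64 - 342*8 = -64 - 2736 = -2800)
P - (-193947 + (37307 - 89544))/(166970 - 49985) = -2800 - (-193947 + (37307 - 89544))/(166970 - 49985) = -2800 - (-193947 - 52237)/116985 = -2800 - (-246184)/116985 = -2800 - 1*(-246184/116985) = -2800 + 246184/116985 = -327311816/116985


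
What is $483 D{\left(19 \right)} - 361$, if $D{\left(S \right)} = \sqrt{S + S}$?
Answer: $-361 + 483 \sqrt{38} \approx 2616.4$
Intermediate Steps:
$D{\left(S \right)} = \sqrt{2} \sqrt{S}$ ($D{\left(S \right)} = \sqrt{2 S} = \sqrt{2} \sqrt{S}$)
$483 D{\left(19 \right)} - 361 = 483 \sqrt{2} \sqrt{19} - 361 = 483 \sqrt{38} - 361 = -361 + 483 \sqrt{38}$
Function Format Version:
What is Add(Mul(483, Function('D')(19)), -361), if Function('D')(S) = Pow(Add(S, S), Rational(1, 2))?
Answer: Add(-361, Mul(483, Pow(38, Rational(1, 2)))) ≈ 2616.4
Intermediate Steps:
Function('D')(S) = Mul(Pow(2, Rational(1, 2)), Pow(S, Rational(1, 2))) (Function('D')(S) = Pow(Mul(2, S), Rational(1, 2)) = Mul(Pow(2, Rational(1, 2)), Pow(S, Rational(1, 2))))
Add(Mul(483, Function('D')(19)), -361) = Add(Mul(483, Mul(Pow(2, Rational(1, 2)), Pow(19, Rational(1, 2)))), -361) = Add(Mul(483, Pow(38, Rational(1, 2))), -361) = Add(-361, Mul(483, Pow(38, Rational(1, 2))))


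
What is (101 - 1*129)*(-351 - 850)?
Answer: 33628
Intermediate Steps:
(101 - 1*129)*(-351 - 850) = (101 - 129)*(-1201) = -28*(-1201) = 33628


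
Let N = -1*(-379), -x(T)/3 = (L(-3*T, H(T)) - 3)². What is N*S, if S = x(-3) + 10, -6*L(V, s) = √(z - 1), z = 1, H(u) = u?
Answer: -6443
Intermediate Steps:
L(V, s) = 0 (L(V, s) = -√(1 - 1)/6 = -√0/6 = -⅙*0 = 0)
x(T) = -27 (x(T) = -3*(0 - 3)² = -3*(-3)² = -3*9 = -27)
N = 379
S = -17 (S = -27 + 10 = -17)
N*S = 379*(-17) = -6443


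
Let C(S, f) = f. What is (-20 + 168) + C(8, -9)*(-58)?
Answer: 670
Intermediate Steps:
(-20 + 168) + C(8, -9)*(-58) = (-20 + 168) - 9*(-58) = 148 + 522 = 670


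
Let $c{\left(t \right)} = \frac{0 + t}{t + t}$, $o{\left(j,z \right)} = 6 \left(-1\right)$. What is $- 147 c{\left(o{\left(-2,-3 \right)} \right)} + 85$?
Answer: $\frac{23}{2} \approx 11.5$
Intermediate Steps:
$o{\left(j,z \right)} = -6$
$c{\left(t \right)} = \frac{1}{2}$ ($c{\left(t \right)} = \frac{t}{2 t} = t \frac{1}{2 t} = \frac{1}{2}$)
$- 147 c{\left(o{\left(-2,-3 \right)} \right)} + 85 = \left(-147\right) \frac{1}{2} + 85 = - \frac{147}{2} + 85 = \frac{23}{2}$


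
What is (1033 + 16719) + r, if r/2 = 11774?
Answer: 41300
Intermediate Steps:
r = 23548 (r = 2*11774 = 23548)
(1033 + 16719) + r = (1033 + 16719) + 23548 = 17752 + 23548 = 41300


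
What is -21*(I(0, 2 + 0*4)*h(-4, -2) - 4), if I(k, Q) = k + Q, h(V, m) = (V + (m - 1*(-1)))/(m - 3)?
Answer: 42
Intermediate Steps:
h(V, m) = (1 + V + m)/(-3 + m) (h(V, m) = (V + (m + 1))/(-3 + m) = (V + (1 + m))/(-3 + m) = (1 + V + m)/(-3 + m))
I(k, Q) = Q + k
-21*(I(0, 2 + 0*4)*h(-4, -2) - 4) = -21*(((2 + 0*4) + 0)*((1 - 4 - 2)/(-3 - 2)) - 4) = -21*(((2 + 0) + 0)*(-5/(-5)) - 4) = -21*((2 + 0)*(-1/5*(-5)) - 4) = -21*(2*1 - 4) = -21*(2 - 4) = -21*(-2) = 42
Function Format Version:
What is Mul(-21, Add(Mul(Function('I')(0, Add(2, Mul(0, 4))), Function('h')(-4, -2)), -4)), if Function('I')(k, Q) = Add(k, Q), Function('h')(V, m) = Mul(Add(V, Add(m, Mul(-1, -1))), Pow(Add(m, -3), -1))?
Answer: 42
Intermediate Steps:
Function('h')(V, m) = Mul(Pow(Add(-3, m), -1), Add(1, V, m)) (Function('h')(V, m) = Mul(Add(V, Add(m, 1)), Pow(Add(-3, m), -1)) = Mul(Add(V, Add(1, m)), Pow(Add(-3, m), -1)) = Mul(Add(1, V, m), Pow(Add(-3, m), -1)) = Mul(Pow(Add(-3, m), -1), Add(1, V, m)))
Function('I')(k, Q) = Add(Q, k)
Mul(-21, Add(Mul(Function('I')(0, Add(2, Mul(0, 4))), Function('h')(-4, -2)), -4)) = Mul(-21, Add(Mul(Add(Add(2, Mul(0, 4)), 0), Mul(Pow(Add(-3, -2), -1), Add(1, -4, -2))), -4)) = Mul(-21, Add(Mul(Add(Add(2, 0), 0), Mul(Pow(-5, -1), -5)), -4)) = Mul(-21, Add(Mul(Add(2, 0), Mul(Rational(-1, 5), -5)), -4)) = Mul(-21, Add(Mul(2, 1), -4)) = Mul(-21, Add(2, -4)) = Mul(-21, -2) = 42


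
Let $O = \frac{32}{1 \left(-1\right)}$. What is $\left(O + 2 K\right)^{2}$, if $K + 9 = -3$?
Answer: $3136$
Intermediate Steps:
$K = -12$ ($K = -9 - 3 = -12$)
$O = -32$ ($O = \frac{32}{-1} = 32 \left(-1\right) = -32$)
$\left(O + 2 K\right)^{2} = \left(-32 + 2 \left(-12\right)\right)^{2} = \left(-32 - 24\right)^{2} = \left(-56\right)^{2} = 3136$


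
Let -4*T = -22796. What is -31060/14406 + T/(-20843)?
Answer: -364741687/150132129 ≈ -2.4295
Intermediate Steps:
T = 5699 (T = -¼*(-22796) = 5699)
-31060/14406 + T/(-20843) = -31060/14406 + 5699/(-20843) = -31060*1/14406 + 5699*(-1/20843) = -15530/7203 - 5699/20843 = -364741687/150132129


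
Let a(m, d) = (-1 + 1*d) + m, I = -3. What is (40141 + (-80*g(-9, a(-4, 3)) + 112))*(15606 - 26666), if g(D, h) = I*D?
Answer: -421308580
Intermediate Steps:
a(m, d) = -1 + d + m (a(m, d) = (-1 + d) + m = -1 + d + m)
g(D, h) = -3*D
(40141 + (-80*g(-9, a(-4, 3)) + 112))*(15606 - 26666) = (40141 + (-(-240)*(-9) + 112))*(15606 - 26666) = (40141 + (-80*27 + 112))*(-11060) = (40141 + (-2160 + 112))*(-11060) = (40141 - 2048)*(-11060) = 38093*(-11060) = -421308580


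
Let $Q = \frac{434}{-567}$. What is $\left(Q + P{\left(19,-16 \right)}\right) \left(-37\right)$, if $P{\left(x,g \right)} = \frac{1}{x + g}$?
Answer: $\frac{1295}{81} \approx 15.988$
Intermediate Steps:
$P{\left(x,g \right)} = \frac{1}{g + x}$
$Q = - \frac{62}{81}$ ($Q = 434 \left(- \frac{1}{567}\right) = - \frac{62}{81} \approx -0.76543$)
$\left(Q + P{\left(19,-16 \right)}\right) \left(-37\right) = \left(- \frac{62}{81} + \frac{1}{-16 + 19}\right) \left(-37\right) = \left(- \frac{62}{81} + \frac{1}{3}\right) \left(-37\right) = \left(- \frac{35}{81}\right) \left(-37\right) = \frac{1295}{81}$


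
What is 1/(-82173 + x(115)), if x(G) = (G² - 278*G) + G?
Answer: -1/100803 ≈ -9.9203e-6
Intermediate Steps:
x(G) = G² - 277*G
1/(-82173 + x(115)) = 1/(-82173 + 115*(-277 + 115)) = 1/(-82173 + 115*(-162)) = 1/(-82173 - 18630) = 1/(-100803) = -1/100803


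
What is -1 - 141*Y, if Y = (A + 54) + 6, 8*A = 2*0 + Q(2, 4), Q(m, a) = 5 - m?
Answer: -68111/8 ≈ -8513.9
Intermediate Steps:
A = 3/8 (A = (2*0 + (5 - 1*2))/8 = (0 + (5 - 2))/8 = (0 + 3)/8 = (1/8)*3 = 3/8 ≈ 0.37500)
Y = 483/8 (Y = (3/8 + 54) + 6 = 435/8 + 6 = 483/8 ≈ 60.375)
-1 - 141*Y = -1 - 141*483/8 = -1 - 68103/8 = -68111/8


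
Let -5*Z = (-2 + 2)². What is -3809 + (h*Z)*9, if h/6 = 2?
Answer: -3809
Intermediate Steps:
h = 12 (h = 6*2 = 12)
Z = 0 (Z = -(-2 + 2)²/5 = -⅕*0² = -⅕*0 = 0)
-3809 + (h*Z)*9 = -3809 + (12*0)*9 = -3809 + 0*9 = -3809 + 0 = -3809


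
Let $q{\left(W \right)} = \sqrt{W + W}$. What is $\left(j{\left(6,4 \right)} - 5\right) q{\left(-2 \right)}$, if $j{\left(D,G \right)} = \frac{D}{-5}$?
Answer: $- \frac{62 i}{5} \approx - 12.4 i$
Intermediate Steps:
$q{\left(W \right)} = \sqrt{2} \sqrt{W}$ ($q{\left(W \right)} = \sqrt{2 W} = \sqrt{2} \sqrt{W}$)
$j{\left(D,G \right)} = - \frac{D}{5}$ ($j{\left(D,G \right)} = D \left(- \frac{1}{5}\right) = - \frac{D}{5}$)
$\left(j{\left(6,4 \right)} - 5\right) q{\left(-2 \right)} = \left(\left(- \frac{1}{5}\right) 6 - 5\right) \sqrt{2} \sqrt{-2} = \left(- \frac{6}{5} - 5\right) \sqrt{2} i \sqrt{2} = - \frac{31 \cdot 2 i}{5} = - \frac{62 i}{5}$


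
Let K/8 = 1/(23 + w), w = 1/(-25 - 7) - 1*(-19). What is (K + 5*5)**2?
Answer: 1144536561/1803649 ≈ 634.57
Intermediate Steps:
w = 607/32 (w = 1/(-32) + 19 = -1/32 + 19 = 607/32 ≈ 18.969)
K = 256/1343 (K = 8/(23 + 607/32) = 8/(1343/32) = 8*(32/1343) = 256/1343 ≈ 0.19062)
(K + 5*5)**2 = (256/1343 + 5*5)**2 = (256/1343 + 25)**2 = (33831/1343)**2 = 1144536561/1803649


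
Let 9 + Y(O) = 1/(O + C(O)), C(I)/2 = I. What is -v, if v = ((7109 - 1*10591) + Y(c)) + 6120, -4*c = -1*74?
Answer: -291821/111 ≈ -2629.0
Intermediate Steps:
C(I) = 2*I
c = 37/2 (c = -(-1)*74/4 = -¼*(-74) = 37/2 ≈ 18.500)
Y(O) = -9 + 1/(3*O) (Y(O) = -9 + 1/(O + 2*O) = -9 + 1/(3*O))
v = 291821/111 (v = ((7109 - 1*10591) + (-9 + 1/(3*(37/2)))) + 6120 = ((7109 - 10591) + (-9 + (⅓)*(2/37))) + 6120 = (-3482 + (-9 + 2/111)) + 6120 = (-3482 - 997/111) + 6120 = -387499/111 + 6120 = 291821/111 ≈ 2629.0)
-v = -1*291821/111 = -291821/111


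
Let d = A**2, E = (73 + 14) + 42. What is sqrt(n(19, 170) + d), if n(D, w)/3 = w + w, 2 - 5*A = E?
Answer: sqrt(41629)/5 ≈ 40.806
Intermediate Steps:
E = 129 (E = 87 + 42 = 129)
A = -127/5 (A = 2/5 - 1/5*129 = 2/5 - 129/5 = -127/5 ≈ -25.400)
n(D, w) = 6*w (n(D, w) = 3*(w + w) = 3*(2*w) = 6*w)
d = 16129/25 (d = (-127/5)**2 = 16129/25 ≈ 645.16)
sqrt(n(19, 170) + d) = sqrt(6*170 + 16129/25) = sqrt(1020 + 16129/25) = sqrt(41629/25) = sqrt(41629)/5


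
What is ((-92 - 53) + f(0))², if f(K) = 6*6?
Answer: 11881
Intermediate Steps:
f(K) = 36
((-92 - 53) + f(0))² = ((-92 - 53) + 36)² = (-145 + 36)² = (-109)² = 11881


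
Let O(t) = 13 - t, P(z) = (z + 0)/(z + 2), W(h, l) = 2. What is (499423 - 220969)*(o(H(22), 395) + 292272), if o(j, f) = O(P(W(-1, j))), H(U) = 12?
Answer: 81387788163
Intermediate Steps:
P(z) = z/(2 + z)
o(j, f) = 25/2 (o(j, f) = 13 - 2/(2 + 2) = 13 - 2/4 = 13 - 1*½ = 13 - ½ = 25/2)
(499423 - 220969)*(o(H(22), 395) + 292272) = (499423 - 220969)*(25/2 + 292272) = 278454*(584569/2) = 81387788163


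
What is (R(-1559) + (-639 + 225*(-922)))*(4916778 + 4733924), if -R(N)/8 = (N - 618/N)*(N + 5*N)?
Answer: -1127602623192126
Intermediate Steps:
R(N) = -48*N*(N - 618/N) (R(N) = -8*(N - 618/N)*(N + 5*N) = -8*(N - 618/N)*6*N = -48*N*(N - 618/N))
(R(-1559) + (-639 + 225*(-922)))*(4916778 + 4733924) = ((29664 - 48*(-1559)²) + (-639 + 225*(-922)))*(4916778 + 4733924) = ((29664 - 48*2430481) + (-639 - 207450))*9650702 = ((29664 - 116663088) - 208089)*9650702 = (-116633424 - 208089)*9650702 = -116841513*9650702 = -1127602623192126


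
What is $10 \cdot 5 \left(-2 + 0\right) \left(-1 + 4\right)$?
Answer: $-300$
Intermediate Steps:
$10 \cdot 5 \left(-2 + 0\right) \left(-1 + 4\right) = 50 \left(\left(-2\right) 3\right) = 50 \left(-6\right) = -300$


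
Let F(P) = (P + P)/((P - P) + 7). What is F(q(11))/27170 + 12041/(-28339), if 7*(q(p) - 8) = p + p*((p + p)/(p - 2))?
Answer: -1109438522/2611977291 ≈ -0.42475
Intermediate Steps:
q(p) = 8 + p/7 + 2*p**2/(7*(-2 + p)) (q(p) = 8 + (p + p*((p + p)/(p - 2)))/7 = 8 + (p + p*((2*p)/(-2 + p)))/7 = 8 + (p + p*(2*p/(-2 + p)))/7 = 8 + (p + 2*p**2/(-2 + p))/7 = 8 + (p/7 + 2*p**2/(7*(-2 + p))) = 8 + p/7 + 2*p**2/(7*(-2 + p)))
F(P) = 2*P/7 (F(P) = (2*P)/(0 + 7) = (2*P)/7 = (2*P)*(1/7) = 2*P/7)
F(q(11))/27170 + 12041/(-28339) = (2*((-112 + 3*11**2 + 54*11)/(7*(-2 + 11)))/7)/27170 + 12041/(-28339) = (2*((1/7)*(-112 + 3*121 + 594)/9)/7)*(1/27170) + 12041*(-1/28339) = (2*((1/7)*(1/9)*(-112 + 363 + 594))/7)*(1/27170) - 12041/28339 = (2*((1/7)*(1/9)*845)/7)*(1/27170) - 12041/28339 = ((2/7)*(845/63))*(1/27170) - 12041/28339 = (1690/441)*(1/27170) - 12041/28339 = 13/92169 - 12041/28339 = -1109438522/2611977291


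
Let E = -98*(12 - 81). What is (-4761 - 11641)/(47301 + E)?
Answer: -16402/54063 ≈ -0.30339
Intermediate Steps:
E = 6762 (E = -98*(-69) = 6762)
(-4761 - 11641)/(47301 + E) = (-4761 - 11641)/(47301 + 6762) = -16402/54063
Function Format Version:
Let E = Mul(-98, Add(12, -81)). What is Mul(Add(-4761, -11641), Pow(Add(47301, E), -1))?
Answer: Rational(-16402, 54063) ≈ -0.30339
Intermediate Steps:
E = 6762 (E = Mul(-98, -69) = 6762)
Mul(Add(-4761, -11641), Pow(Add(47301, E), -1)) = Mul(Add(-4761, -11641), Pow(Add(47301, 6762), -1)) = Mul(-16402, Pow(54063, -1)) = Mul(-16402, Rational(1, 54063)) = Rational(-16402, 54063)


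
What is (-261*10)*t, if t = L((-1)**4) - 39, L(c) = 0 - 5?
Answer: 114840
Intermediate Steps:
L(c) = -5
t = -44 (t = -5 - 39 = -44)
(-261*10)*t = -261*10*(-44) = -2610*(-44) = 114840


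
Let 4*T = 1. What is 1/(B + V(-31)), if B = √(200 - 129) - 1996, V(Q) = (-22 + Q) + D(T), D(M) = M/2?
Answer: -131128/268660337 - 64*√71/268660337 ≈ -0.00049009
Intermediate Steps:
T = ¼ (T = (¼)*1 = ¼ ≈ 0.25000)
D(M) = M/2 (D(M) = M*(½) = M/2)
V(Q) = -175/8 + Q (V(Q) = (-22 + Q) + (½)*(¼) = (-22 + Q) + ⅛ = -175/8 + Q)
B = -1996 + √71 (B = √71 - 1996 = -1996 + √71 ≈ -1987.6)
1/(B + V(-31)) = 1/((-1996 + √71) + (-175/8 - 31)) = 1/((-1996 + √71) - 423/8) = 1/(-16391/8 + √71)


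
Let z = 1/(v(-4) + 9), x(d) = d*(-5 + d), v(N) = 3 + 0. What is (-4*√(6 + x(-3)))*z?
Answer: -√30/3 ≈ -1.8257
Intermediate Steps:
v(N) = 3
z = 1/12 (z = 1/(3 + 9) = 1/12 ≈ 0.083333)
(-4*√(6 + x(-3)))*z = -4*√(6 - 3*(-5 - 3))*(1/12) = -4*√(6 - 3*(-8))*(1/12) = -4*√(6 + 24)*(1/12) = -4*√30*(1/12) = -√30/3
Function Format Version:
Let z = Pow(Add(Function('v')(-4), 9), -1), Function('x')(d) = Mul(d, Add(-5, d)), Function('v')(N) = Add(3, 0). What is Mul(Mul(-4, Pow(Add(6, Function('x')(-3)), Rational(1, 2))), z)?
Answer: Mul(Rational(-1, 3), Pow(30, Rational(1, 2))) ≈ -1.8257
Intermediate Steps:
Function('v')(N) = 3
z = Rational(1, 12) (z = Pow(Add(3, 9), -1) = Pow(12, -1) = Rational(1, 12) ≈ 0.083333)
Mul(Mul(-4, Pow(Add(6, Function('x')(-3)), Rational(1, 2))), z) = Mul(Mul(-4, Pow(Add(6, Mul(-3, Add(-5, -3))), Rational(1, 2))), Rational(1, 12)) = Mul(Mul(-4, Pow(Add(6, Mul(-3, -8)), Rational(1, 2))), Rational(1, 12)) = Mul(Mul(-4, Pow(Add(6, 24), Rational(1, 2))), Rational(1, 12)) = Mul(Mul(-4, Pow(30, Rational(1, 2))), Rational(1, 12)) = Mul(Rational(-1, 3), Pow(30, Rational(1, 2)))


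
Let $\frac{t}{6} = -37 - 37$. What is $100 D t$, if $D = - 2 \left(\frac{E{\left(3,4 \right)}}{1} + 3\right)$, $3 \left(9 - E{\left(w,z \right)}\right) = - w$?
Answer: $1154400$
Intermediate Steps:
$E{\left(w,z \right)} = 9 + \frac{w}{3}$ ($E{\left(w,z \right)} = 9 - \frac{\left(-1\right) w}{3} = 9 + \frac{w}{3}$)
$t = -444$ ($t = 6 \left(-37 - 37\right) = 6 \left(-74\right) = -444$)
$D = -26$ ($D = - 2 \left(\frac{9 + \frac{1}{3} \cdot 3}{1} + 3\right) = - 2 \left(\left(9 + 1\right) 1 + 3\right) = - 2 \left(10 \cdot 1 + 3\right) = - 2 \left(10 + 3\right) = \left(-2\right) 13 = -26$)
$100 D t = 100 \left(-26\right) \left(-444\right) = \left(-2600\right) \left(-444\right) = 1154400$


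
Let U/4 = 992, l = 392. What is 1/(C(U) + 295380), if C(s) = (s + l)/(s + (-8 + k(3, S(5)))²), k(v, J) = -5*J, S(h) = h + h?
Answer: 1833/541432630 ≈ 3.3855e-6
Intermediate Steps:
S(h) = 2*h
U = 3968 (U = 4*992 = 3968)
C(s) = (392 + s)/(3364 + s) (C(s) = (s + 392)/(s + (-8 - 10*5)²) = (392 + s)/(s + (-8 - 5*10)²) = (392 + s)/(s + (-8 - 50)²) = (392 + s)/(s + (-58)²) = (392 + s)/(s + 3364) = (392 + s)/(3364 + s))
1/(C(U) + 295380) = 1/((392 + 3968)/(3364 + 3968) + 295380) = 1/(4360/7332 + 295380) = 1/((1/7332)*4360 + 295380) = 1/(1090/1833 + 295380) = 1/(541432630/1833) = 1833/541432630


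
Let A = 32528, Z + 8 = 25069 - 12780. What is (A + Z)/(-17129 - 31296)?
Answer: -44809/48425 ≈ -0.92533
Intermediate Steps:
Z = 12281 (Z = -8 + (25069 - 12780) = -8 + 12289 = 12281)
(A + Z)/(-17129 - 31296) = (32528 + 12281)/(-17129 - 31296) = 44809/(-48425) = 44809*(-1/48425) = -44809/48425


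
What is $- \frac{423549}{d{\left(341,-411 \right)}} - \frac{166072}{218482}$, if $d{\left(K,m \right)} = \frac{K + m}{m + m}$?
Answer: $- \frac{2716646787037}{546205} \approx -4.9737 \cdot 10^{6}$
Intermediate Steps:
$d{\left(K,m \right)} = \frac{K + m}{2 m}$
$- \frac{423549}{d{\left(341,-411 \right)}} - \frac{166072}{218482} = - \frac{423549}{\frac{1}{2} \frac{1}{-411} \left(341 - 411\right)} - \frac{166072}{218482} = - \frac{423549}{\frac{1}{2} \left(- \frac{1}{411}\right) \left(-70\right)} - \frac{83036}{109241} = - \frac{423549}{\frac{35}{411}} - \frac{83036}{109241} = \left(-423549\right) \frac{411}{35} - \frac{83036}{109241} = - \frac{24868377}{5} - \frac{83036}{109241} = - \frac{2716646787037}{546205}$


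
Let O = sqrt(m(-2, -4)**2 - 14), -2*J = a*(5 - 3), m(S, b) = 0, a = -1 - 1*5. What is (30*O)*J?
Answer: 180*I*sqrt(14) ≈ 673.5*I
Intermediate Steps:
a = -6 (a = -1 - 5 = -6)
J = 6 (J = -(-3)*(5 - 3) = -(-3)*2 = -1/2*(-12) = 6)
O = I*sqrt(14) (O = sqrt(0**2 - 14) = sqrt(0 - 14) = sqrt(-14) = I*sqrt(14) ≈ 3.7417*I)
(30*O)*J = (30*(I*sqrt(14)))*6 = (30*I*sqrt(14))*6 = 180*I*sqrt(14)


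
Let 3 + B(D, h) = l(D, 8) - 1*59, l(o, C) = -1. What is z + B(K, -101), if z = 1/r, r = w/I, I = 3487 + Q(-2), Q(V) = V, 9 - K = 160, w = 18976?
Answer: -1192003/18976 ≈ -62.816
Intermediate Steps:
K = -151 (K = 9 - 1*160 = 9 - 160 = -151)
I = 3485 (I = 3487 - 2 = 3485)
B(D, h) = -63 (B(D, h) = -3 + (-1 - 1*59) = -3 + (-1 - 59) = -3 - 60 = -63)
r = 18976/3485 ≈ 5.4451
z = 3485/18976 (z = 1/(18976/3485) = 3485/18976 ≈ 0.18365)
z + B(K, -101) = 3485/18976 - 63 = -1192003/18976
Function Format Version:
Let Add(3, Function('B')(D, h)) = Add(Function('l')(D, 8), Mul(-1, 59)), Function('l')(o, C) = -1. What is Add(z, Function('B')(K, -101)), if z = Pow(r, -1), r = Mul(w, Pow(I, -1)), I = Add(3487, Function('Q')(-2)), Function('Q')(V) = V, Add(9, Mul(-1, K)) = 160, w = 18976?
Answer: Rational(-1192003, 18976) ≈ -62.816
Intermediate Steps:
K = -151 (K = Add(9, Mul(-1, 160)) = Add(9, -160) = -151)
I = 3485 (I = Add(3487, -2) = 3485)
Function('B')(D, h) = -63 (Function('B')(D, h) = Add(-3, Add(-1, Mul(-1, 59))) = Add(-3, Add(-1, -59)) = Add(-3, -60) = -63)
r = Rational(18976, 3485) (r = Mul(18976, Pow(3485, -1)) = Mul(18976, Rational(1, 3485)) = Rational(18976, 3485) ≈ 5.4451)
z = Rational(3485, 18976) (z = Pow(Rational(18976, 3485), -1) = Rational(3485, 18976) ≈ 0.18365)
Add(z, Function('B')(K, -101)) = Add(Rational(3485, 18976), -63) = Rational(-1192003, 18976)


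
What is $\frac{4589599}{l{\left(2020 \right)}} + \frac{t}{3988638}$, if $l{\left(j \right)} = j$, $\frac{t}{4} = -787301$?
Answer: $\frac{9149943792041}{4028524380} \approx 2271.3$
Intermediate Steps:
$t = -3149204$ ($t = 4 \left(-787301\right) = -3149204$)
$\frac{4589599}{l{\left(2020 \right)}} + \frac{t}{3988638} = \frac{4589599}{2020} - \frac{3149204}{3988638} = 4589599 \cdot \frac{1}{2020} - \frac{1574602}{1994319} = \frac{4589599}{2020} - \frac{1574602}{1994319} = \frac{9149943792041}{4028524380}$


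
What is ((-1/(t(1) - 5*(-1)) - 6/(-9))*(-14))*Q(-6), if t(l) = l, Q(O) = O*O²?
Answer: 1512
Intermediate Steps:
Q(O) = O³
((-1/(t(1) - 5*(-1)) - 6/(-9))*(-14))*Q(-6) = ((-1/(1 - 5*(-1)) - 6/(-9))*(-14))*(-6)³ = ((-1/(1 + 5) - 6*(-⅑))*(-14))*(-216) = ((-1/6 + ⅔)*(-14))*(-216) = ((-1*⅙ + ⅔)*(-14))*(-216) = ((-⅙ + ⅔)*(-14))*(-216) = ((½)*(-14))*(-216) = -7*(-216) = 1512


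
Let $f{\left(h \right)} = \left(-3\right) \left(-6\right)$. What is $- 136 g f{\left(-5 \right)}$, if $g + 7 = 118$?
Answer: $-271728$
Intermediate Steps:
$g = 111$ ($g = -7 + 118 = 111$)
$f{\left(h \right)} = 18$
$- 136 g f{\left(-5 \right)} = \left(-136\right) 111 \cdot 18 = \left(-15096\right) 18 = -271728$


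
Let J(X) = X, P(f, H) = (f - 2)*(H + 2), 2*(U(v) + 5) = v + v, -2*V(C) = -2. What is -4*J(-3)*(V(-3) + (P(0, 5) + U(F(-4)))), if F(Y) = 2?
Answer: -192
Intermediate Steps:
V(C) = 1 (V(C) = -1/2*(-2) = 1)
U(v) = -5 + v (U(v) = -5 + (v + v)/2 = -5 + (2*v)/2 = -5 + v)
P(f, H) = (-2 + f)*(2 + H)
-4*J(-3)*(V(-3) + (P(0, 5) + U(F(-4)))) = -(-12)*(1 + ((-4 - 2*5 + 2*0 + 5*0) + (-5 + 2))) = -(-12)*(1 + ((-4 - 10 + 0 + 0) - 3)) = -(-12)*(1 + (-14 - 3)) = -(-12)*(1 - 17) = -(-12)*(-16) = -4*48 = -192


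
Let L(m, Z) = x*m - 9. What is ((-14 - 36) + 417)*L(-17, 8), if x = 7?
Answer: -46976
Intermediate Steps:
L(m, Z) = -9 + 7*m (L(m, Z) = 7*m - 9 = -9 + 7*m)
((-14 - 36) + 417)*L(-17, 8) = ((-14 - 36) + 417)*(-9 + 7*(-17)) = (-50 + 417)*(-9 - 119) = 367*(-128) = -46976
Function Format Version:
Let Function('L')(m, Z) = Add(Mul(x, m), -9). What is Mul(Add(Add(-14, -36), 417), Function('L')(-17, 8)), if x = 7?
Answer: -46976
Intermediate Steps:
Function('L')(m, Z) = Add(-9, Mul(7, m)) (Function('L')(m, Z) = Add(Mul(7, m), -9) = Add(-9, Mul(7, m)))
Mul(Add(Add(-14, -36), 417), Function('L')(-17, 8)) = Mul(Add(Add(-14, -36), 417), Add(-9, Mul(7, -17))) = Mul(Add(-50, 417), Add(-9, -119)) = Mul(367, -128) = -46976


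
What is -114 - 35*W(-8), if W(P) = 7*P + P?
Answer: 2126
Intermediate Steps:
W(P) = 8*P
-114 - 35*W(-8) = -114 - 280*(-8) = -114 - 35*(-64) = -114 + 2240 = 2126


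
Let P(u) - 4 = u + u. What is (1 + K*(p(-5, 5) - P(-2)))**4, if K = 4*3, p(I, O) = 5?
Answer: 13845841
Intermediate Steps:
P(u) = 4 + 2*u (P(u) = 4 + (u + u) = 4 + 2*u)
K = 12
(1 + K*(p(-5, 5) - P(-2)))**4 = (1 + 12*(5 - (4 + 2*(-2))))**4 = (1 + 12*(5 - (4 - 4)))**4 = (1 + 12*(5 - 1*0))**4 = (1 + 12*(5 + 0))**4 = (1 + 12*5)**4 = (1 + 60)**4 = 61**4 = 13845841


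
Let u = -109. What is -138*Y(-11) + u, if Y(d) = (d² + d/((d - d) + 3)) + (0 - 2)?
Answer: -16025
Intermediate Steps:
Y(d) = -2 + d² + d/3 (Y(d) = (d² + d/(0 + 3)) - 2 = (d² + d/3) - 2 = -2 + d² + d/3)
-138*Y(-11) + u = -138*(-2 + (-11)² + (⅓)*(-11)) - 109 = -138*(-2 + 121 - 11/3) - 109 = -138*346/3 - 109 = -15916 - 109 = -16025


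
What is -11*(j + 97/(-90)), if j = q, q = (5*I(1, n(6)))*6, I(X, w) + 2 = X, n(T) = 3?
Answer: 30767/90 ≈ 341.86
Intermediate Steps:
I(X, w) = -2 + X
q = -30 (q = (5*(-2 + 1))*6 = (5*(-1))*6 = -5*6 = -30)
j = -30
-11*(j + 97/(-90)) = -11*(-30 + 97/(-90)) = -11*(-30 + 97*(-1/90)) = -11*(-30 - 97/90) = -11*(-2797/90) = 30767/90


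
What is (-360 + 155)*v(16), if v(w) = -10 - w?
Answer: 5330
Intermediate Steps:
(-360 + 155)*v(16) = (-360 + 155)*(-10 - 1*16) = -205*(-10 - 16) = -205*(-26) = 5330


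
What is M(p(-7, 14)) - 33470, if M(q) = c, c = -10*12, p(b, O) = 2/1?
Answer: -33590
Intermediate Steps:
p(b, O) = 2 (p(b, O) = 2*1 = 2)
c = -120
M(q) = -120
M(p(-7, 14)) - 33470 = -120 - 33470 = -33590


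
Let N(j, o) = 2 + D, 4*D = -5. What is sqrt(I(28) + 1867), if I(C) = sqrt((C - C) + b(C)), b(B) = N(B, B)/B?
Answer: sqrt(365932 + 7*sqrt(21))/14 ≈ 43.211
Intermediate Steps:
D = -5/4 (D = (1/4)*(-5) = -5/4 ≈ -1.2500)
N(j, o) = 3/4 (N(j, o) = 2 - 5/4 = 3/4)
b(B) = 3/(4*B)
I(C) = sqrt(3)*sqrt(1/C)/2 (I(C) = sqrt((C - C) + 3/(4*C)) = sqrt(0 + 3/(4*C)) = sqrt(3/(4*C)) = sqrt(3)*sqrt(1/C)/2)
sqrt(I(28) + 1867) = sqrt(sqrt(3)*sqrt(1/28)/2 + 1867) = sqrt(sqrt(3)*(sqrt(7)/14)/2 + 1867) = sqrt(sqrt(21)/28 + 1867) = sqrt(1867 + sqrt(21)/28)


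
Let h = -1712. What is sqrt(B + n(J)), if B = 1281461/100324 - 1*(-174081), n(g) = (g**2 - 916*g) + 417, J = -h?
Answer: sqrt(3868100933912341)/50162 ≈ 1239.9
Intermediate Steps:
J = 1712 (J = -1*(-1712) = 1712)
n(g) = 417 + g**2 - 916*g
B = 17465783705/100324 (B = 1281461*(1/100324) + 174081 = 1281461/100324 + 174081 = 17465783705/100324 ≈ 1.7409e+5)
sqrt(B + n(J)) = sqrt(17465783705/100324 + (417 + 1712**2 - 916*1712)) = sqrt(17465783705/100324 + (417 + 2930944 - 1568192)) = sqrt(17465783705/100324 + 1363169) = sqrt(154224350461/100324) = sqrt(3868100933912341)/50162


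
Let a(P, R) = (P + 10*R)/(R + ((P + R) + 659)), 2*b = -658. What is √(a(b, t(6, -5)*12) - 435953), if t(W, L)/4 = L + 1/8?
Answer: 19*I*√22997010/138 ≈ 660.25*I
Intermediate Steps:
b = -329 (b = (½)*(-658) = -329)
t(W, L) = ½ + 4*L (t(W, L) = 4*(L + 1/8) = 4*(L + ⅛) = 4*(⅛ + L) = ½ + 4*L)
a(P, R) = (P + 10*R)/(659 + P + 2*R) (a(P, R) = (P + 10*R)/(R + (659 + P + R)) = (P + 10*R)/(659 + P + 2*R))
√(a(b, t(6, -5)*12) - 435953) = √((-329 + 10*((½ + 4*(-5))*12))/(659 - 329 + 2*((½ + 4*(-5))*12)) - 435953) = √((-329 + 10*((½ - 20)*12))/(659 - 329 + 2*((½ - 20)*12)) - 435953) = √((-329 + 10*(-39/2*12))/(659 - 329 + 2*(-39/2*12)) - 435953) = √((-329 + 10*(-234))/(659 - 329 + 2*(-234)) - 435953) = √((-329 - 2340)/(659 - 329 - 468) - 435953) = √(-2669/(-138) - 435953) = √(-1/138*(-2669) - 435953) = √(2669/138 - 435953) = √(-60158845/138) = 19*I*√22997010/138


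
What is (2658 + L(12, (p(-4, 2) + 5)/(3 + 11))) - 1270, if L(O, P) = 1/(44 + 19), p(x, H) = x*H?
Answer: 87445/63 ≈ 1388.0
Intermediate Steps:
p(x, H) = H*x
L(O, P) = 1/63
(2658 + L(12, (p(-4, 2) + 5)/(3 + 11))) - 1270 = (2658 + 1/63) - 1270 = 167455/63 - 1270 = 87445/63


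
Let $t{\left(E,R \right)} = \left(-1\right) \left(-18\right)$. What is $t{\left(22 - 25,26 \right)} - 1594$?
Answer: $-1576$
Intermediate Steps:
$t{\left(E,R \right)} = 18$
$t{\left(22 - 25,26 \right)} - 1594 = 18 - 1594 = -1576$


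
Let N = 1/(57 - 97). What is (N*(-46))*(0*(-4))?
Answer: 0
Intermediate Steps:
N = -1/40 (N = 1/(-40) = -1/40 ≈ -0.025000)
(N*(-46))*(0*(-4)) = (-1/40*(-46))*(0*(-4)) = (23/20)*0 = 0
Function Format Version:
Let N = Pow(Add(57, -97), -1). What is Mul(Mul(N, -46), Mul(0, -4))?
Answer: 0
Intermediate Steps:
N = Rational(-1, 40) (N = Pow(-40, -1) = Rational(-1, 40) ≈ -0.025000)
Mul(Mul(N, -46), Mul(0, -4)) = Mul(Mul(Rational(-1, 40), -46), Mul(0, -4)) = Mul(Rational(23, 20), 0) = 0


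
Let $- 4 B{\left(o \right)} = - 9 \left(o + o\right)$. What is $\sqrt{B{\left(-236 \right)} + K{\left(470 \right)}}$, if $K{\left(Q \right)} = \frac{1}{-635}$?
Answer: $\frac{i \sqrt{428225585}}{635} \approx 32.588 i$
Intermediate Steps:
$K{\left(Q \right)} = - \frac{1}{635}$
$B{\left(o \right)} = \frac{9 o}{2}$ ($B{\left(o \right)} = - \frac{\left(-9\right) \left(o + o\right)}{4} = - \frac{\left(-9\right) 2 o}{4} = - \frac{\left(-18\right) o}{4} = \frac{9 o}{2}$)
$\sqrt{B{\left(-236 \right)} + K{\left(470 \right)}} = \sqrt{\frac{9}{2} \left(-236\right) - \frac{1}{635}} = \sqrt{-1062 - \frac{1}{635}} = \sqrt{- \frac{674371}{635}} = \frac{i \sqrt{428225585}}{635}$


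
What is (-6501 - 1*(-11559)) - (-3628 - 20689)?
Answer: 29375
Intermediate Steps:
(-6501 - 1*(-11559)) - (-3628 - 20689) = (-6501 + 11559) - 1*(-24317) = 5058 + 24317 = 29375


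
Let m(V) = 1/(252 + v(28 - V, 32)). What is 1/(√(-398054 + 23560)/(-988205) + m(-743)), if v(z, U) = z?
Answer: 999009751831575/1368467953351 + 1034185190445*I*√374494/1368467953351 ≈ 730.02 + 462.47*I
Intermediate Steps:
m(V) = 1/(280 - V) (m(V) = 1/(252 + (28 - V)) = 1/(280 - V))
1/(√(-398054 + 23560)/(-988205) + m(-743)) = 1/(√(-398054 + 23560)/(-988205) - 1/(-280 - 743)) = 1/(√(-374494)*(-1/988205) - 1/(-1023)) = 1/((I*√374494)*(-1/988205) - 1*(-1/1023)) = 1/(-I*√374494/988205 + 1/1023) = 1/(1/1023 - I*√374494/988205)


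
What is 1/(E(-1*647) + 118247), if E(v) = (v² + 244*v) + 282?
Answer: 1/379270 ≈ 2.6366e-6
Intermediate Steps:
E(v) = 282 + v² + 244*v
1/(E(-1*647) + 118247) = 1/((282 + (-1*647)² + 244*(-1*647)) + 118247) = 1/((282 + (-647)² + 244*(-647)) + 118247) = 1/((282 + 418609 - 157868) + 118247) = 1/(261023 + 118247) = 1/379270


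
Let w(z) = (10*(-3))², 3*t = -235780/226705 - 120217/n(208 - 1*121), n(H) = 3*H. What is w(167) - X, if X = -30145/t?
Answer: 3846552161265/5463066713 ≈ 704.10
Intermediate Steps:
t = -5463066713/35502003 (t = (-235780/226705 - 120217*1/(3*(208 - 1*121)))/3 = (-235780*1/226705 - 120217*1/(3*(208 - 121)))/3 = (-47156/45341 - 120217/(3*87))/3 = (-47156/45341 - 120217/261)/3 = (⅓)*(-5463066713/11834001) = -5463066713/35502003 ≈ -153.88)
X = 1070207880435/5463066713 (X = -30145/(-5463066713/35502003) = -30145*(-35502003/5463066713) = 1070207880435/5463066713 ≈ 195.90)
w(z) = 900 (w(z) = (-30)² = 900)
w(167) - X = 900 - 1*1070207880435/5463066713 = 900 - 1070207880435/5463066713 = 3846552161265/5463066713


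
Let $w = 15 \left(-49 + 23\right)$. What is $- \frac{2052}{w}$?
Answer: $\frac{342}{65} \approx 5.2615$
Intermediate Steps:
$w = -390$ ($w = 15 \left(-26\right) = -390$)
$- \frac{2052}{w} = - \frac{2052}{-390} = \left(-2052\right) \left(- \frac{1}{390}\right) = \frac{342}{65}$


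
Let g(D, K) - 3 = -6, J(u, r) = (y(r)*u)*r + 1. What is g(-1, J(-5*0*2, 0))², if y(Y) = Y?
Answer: 9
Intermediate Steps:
J(u, r) = 1 + u*r² (J(u, r) = (r*u)*r + 1 = u*r² + 1 = 1 + u*r²)
g(D, K) = -3 (g(D, K) = 3 - 6 = -3)
g(-1, J(-5*0*2, 0))² = (-3)² = 9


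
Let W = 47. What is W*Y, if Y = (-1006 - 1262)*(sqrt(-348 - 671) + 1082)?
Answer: -115336872 - 106596*I*sqrt(1019) ≈ -1.1534e+8 - 3.4027e+6*I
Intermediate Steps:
Y = -2453976 - 2268*I*sqrt(1019) (Y = -2268*(sqrt(-1019) + 1082) = -2268*(I*sqrt(1019) + 1082) = -2268*(1082 + I*sqrt(1019)) = -2453976 - 2268*I*sqrt(1019) ≈ -2.454e+6 - 72399.0*I)
W*Y = 47*(-2453976 - 2268*I*sqrt(1019)) = -115336872 - 106596*I*sqrt(1019)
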